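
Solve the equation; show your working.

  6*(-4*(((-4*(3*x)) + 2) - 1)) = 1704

Step 1. [6*(-4*(((-4*(3*x)) + 2) - 1)) = 1704] 6 out front; divide by 6, so div: -4*(((-4*(3*x)) + 2) - 1) = 284.
Step 2. [-4*(((-4*(3*x)) + 2) - 1) = 284] -4 out front; divide by -4, so div: ((-4*(3*x)) + 2) - 1 = -71.
Step 3. [((-4*(3*x)) + 2) - 1 = -71] the outer -1 inverts by adding 1. So sub: (-4*(3*x)) + 2 = -70.
Step 4. [(-4*(3*x)) + 2 = -70] peel the +2: subtract 2 from each side ⇒ sub: -4*(3*x) = -72.
Step 5. [-4*(3*x) = -72] LHS = -4·(…); ÷-4 both sides, so div: 3*x = 18.
Step 6. [3*x = 18] LHS = 3·(…); ÷3 both sides. So div: x = 6.

Answer: x ∈ {6}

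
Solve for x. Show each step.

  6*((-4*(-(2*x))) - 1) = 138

Step 1. [6*((-4*(-(2*x))) - 1) = 138] LHS = 6·(…); ÷6 both sides. So div: (-4*(-(2*x))) - 1 = 23.
Step 2. [(-4*(-(2*x))) - 1 = 23] 1 comes off first (add 1). So sub: -4*(-(2*x)) = 24.
Step 3. [-4*(-(2*x)) = 24] LHS = -4·(…); ÷-4 both sides, so div: -(2*x) = -6.
Step 4. [-(2*x) = -6] leading − — multiply by −1. So neg: 2*x = 6.
Step 5. [2*x = 6] 2 out front; divide by 2. So div: x = 3.

Answer: x ∈ {3}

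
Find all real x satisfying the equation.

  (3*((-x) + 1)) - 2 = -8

Step 1. [(3*((-x) + 1)) - 2 = -8] the outer -2 inverts by adding 2, so sub: 3*((-x) + 1) = -6.
Step 2. [3*((-x) + 1) = -6] 3·(inner) — divide through by 3 ⇒ div: (-x) + 1 = -2.
Step 3. [(-x) + 1 = -2] 1 comes off first (subtract 1) ⇒ sub: -x = -3.
Step 4. [-x = -3] leading − — multiply by −1 ⇒ neg: x = 3.

Answer: x ∈ {3}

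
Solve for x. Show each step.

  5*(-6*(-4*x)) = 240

Step 1. [5*(-6*(-4*x)) = 240] divide by the outer 5 ⇒ div: -6*(-4*x) = 48.
Step 2. [-6*(-4*x) = 48] divide by the outer -6, so div: -4*x = -8.
Step 3. [-4*x = -8] leading coefficient -4: divide by -4 ⇒ div: x = 2.

Answer: x ∈ {2}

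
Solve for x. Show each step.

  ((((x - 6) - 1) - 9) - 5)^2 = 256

Step 1. [((((x - 6) - 1) - 9) - 5)^2 = 256] √ both sides: 256 ≥ 0 gives two branches. So sqrt: (((x - 6) - 1) - 9) - 5 = 16 or -16.
Step 2. [(((x - 6) - 1) - 9) - 5 = 16 or -16] -5 is outermost — add 5 both sides. So sub: ((x - 6) - 1) - 9 = 21 or -11.
Step 3. [((x - 6) - 1) - 9 = 21 or -11] the outer -9 inverts by adding 9 ⇒ sub: (x - 6) - 1 = 30 or -2.
Step 4. [(x - 6) - 1 = 30 or -2] the outer -1 inverts by adding 1, so sub: x - 6 = 31 or -1.
Step 5. [x - 6 = 31 or -1] the outer -6 inverts by adding 6, so sub: x = 37 or 5.

Answer: x ∈ {5, 37}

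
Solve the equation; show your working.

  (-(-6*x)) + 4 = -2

Step 1. [(-(-6*x)) + 4 = -2] the outer +4 inverts by subtracting 4. So sub: -(-6*x) = -6.
Step 2. [-(-6*x) = -6] LHS negated; negate both sides, so neg: -6*x = 6.
Step 3. [-6*x = 6] leading coefficient -6: divide by -6. So div: x = -1.

Answer: x ∈ {-1}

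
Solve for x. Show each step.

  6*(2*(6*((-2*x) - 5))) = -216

Step 1. [6*(2*(6*((-2*x) - 5))) = -216] divide by the outer 6, so div: 2*(6*((-2*x) - 5)) = -36.
Step 2. [2*(6*((-2*x) - 5)) = -36] leading coefficient 2: divide by 2. So div: 6*((-2*x) - 5) = -18.
Step 3. [6*((-2*x) - 5) = -18] LHS = 6·(…); ÷6 both sides. So div: (-2*x) - 5 = -3.
Step 4. [(-2*x) - 5 = -3] 5 comes off first (add 5). So sub: -2*x = 2.
Step 5. [-2*x = 2] -2·(inner) — divide through by -2, so div: x = -1.

Answer: x ∈ {-1}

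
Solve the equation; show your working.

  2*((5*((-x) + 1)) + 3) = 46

Step 1. [2*((5*((-x) + 1)) + 3) = 46] LHS = 2·(…); ÷2 both sides, so div: (5*((-x) + 1)) + 3 = 23.
Step 2. [(5*((-x) + 1)) + 3 = 23] the outer +3 inverts by subtracting 3 ⇒ sub: 5*((-x) + 1) = 20.
Step 3. [5*((-x) + 1) = 20] divide by the outer 5. So div: (-x) + 1 = 4.
Step 4. [(-x) + 1 = 4] peel the +1: subtract 1 from each side, so sub: -x = 3.
Step 5. [-x = 3] flip signs both sides ⇒ neg: x = -3.

Answer: x ∈ {-3}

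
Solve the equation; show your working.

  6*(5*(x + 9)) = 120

Step 1. [6*(5*(x + 9)) = 120] leading coefficient 6: divide by 6, so div: 5*(x + 9) = 20.
Step 2. [5*(x + 9) = 20] leading coefficient 5: divide by 5, so div: x + 9 = 4.
Step 3. [x + 9 = 4] subtract 9: x sits inside (… + 9). So sub: x = -5.

Answer: x ∈ {-5}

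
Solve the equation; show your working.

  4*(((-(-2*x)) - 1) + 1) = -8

Step 1. [4*(((-(-2*x)) - 1) + 1) = -8] 4 out front; divide by 4 ⇒ div: ((-(-2*x)) - 1) + 1 = -2.
Step 2. [((-(-2*x)) - 1) + 1 = -2] subtract 1: x sits inside (… + 1). So sub: (-(-2*x)) - 1 = -3.
Step 3. [(-(-2*x)) - 1 = -3] 1 comes off first (add 1). So sub: -(-2*x) = -2.
Step 4. [-(-2*x) = -2] leading − — multiply by −1, so neg: -2*x = 2.
Step 5. [-2*x = 2] -2·(inner) — divide through by -2, so div: x = -1.

Answer: x ∈ {-1}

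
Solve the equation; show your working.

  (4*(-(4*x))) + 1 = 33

Step 1. [(4*(-(4*x))) + 1 = 33] the outer +1 inverts by subtracting 1 ⇒ sub: 4*(-(4*x)) = 32.
Step 2. [4*(-(4*x)) = 32] divide by the outer 4. So div: -(4*x) = 8.
Step 3. [-(4*x) = 8] leading − — multiply by −1. So neg: 4*x = -8.
Step 4. [4*x = -8] 4 out front; divide by 4, so div: x = -2.

Answer: x ∈ {-2}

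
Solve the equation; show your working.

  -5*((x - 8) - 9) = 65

Step 1. [-5*((x - 8) - 9) = 65] LHS = -5·(…); ÷-5 both sides. So div: (x - 8) - 9 = -13.
Step 2. [(x - 8) - 9 = -13] peel the -9: add 9 from each side ⇒ sub: x - 8 = -4.
Step 3. [x - 8 = -4] the outer -8 inverts by adding 8, so sub: x = 4.

Answer: x ∈ {4}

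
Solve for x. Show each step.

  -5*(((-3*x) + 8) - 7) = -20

Step 1. [-5*(((-3*x) + 8) - 7) = -20] -5 out front; divide by -5 ⇒ div: ((-3*x) + 8) - 7 = 4.
Step 2. [((-3*x) + 8) - 7 = 4] -7 is outermost — add 7 both sides ⇒ sub: (-3*x) + 8 = 11.
Step 3. [(-3*x) + 8 = 11] 8 comes off first (subtract 8) ⇒ sub: -3*x = 3.
Step 4. [-3*x = 3] -3 out front; divide by -3 ⇒ div: x = -1.

Answer: x ∈ {-1}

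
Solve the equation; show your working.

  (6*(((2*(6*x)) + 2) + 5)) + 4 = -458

Step 1. [(6*(((2*(6*x)) + 2) + 5)) + 4 = -458] subtract 4: x sits inside (… + 4). So sub: 6*(((2*(6*x)) + 2) + 5) = -462.
Step 2. [6*(((2*(6*x)) + 2) + 5) = -462] divide by the outer 6 ⇒ div: ((2*(6*x)) + 2) + 5 = -77.
Step 3. [((2*(6*x)) + 2) + 5 = -77] peel the +5: subtract 5 from each side. So sub: (2*(6*x)) + 2 = -82.
Step 4. [(2*(6*x)) + 2 = -82] 2 divides every term; factor it out, so factor: (6*x) + 1 = -41.
Step 5. [(6*x) + 1 = -41] peel the +1: subtract 1 from each side. So sub: 6*x = -42.
Step 6. [6*x = -42] leading coefficient 6: divide by 6. So div: x = -7.

Answer: x ∈ {-7}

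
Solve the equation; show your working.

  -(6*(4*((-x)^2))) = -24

Step 1. [-(6*(4*((-x)^2))) = -24] leading − — multiply by −1 ⇒ neg: 6*(4*((-x)^2)) = 24.
Step 2. [6*(4*((-x)^2)) = 24] 6·(inner) — divide through by 6 ⇒ div: 4*((-x)^2) = 4.
Step 3. [4*((-x)^2) = 4] leading coefficient 4: divide by 4 ⇒ div: (-x)^2 = 1.
Step 4. [(-x)^2 = 1] LHS squared, RHS 1 ≥ 0: apply √ (±) ⇒ sqrt: -x = 1 or -1.
Step 5. [-x = 1 or -1] flip signs both sides ⇒ neg: x = -1 or 1.

Answer: x ∈ {-1, 1}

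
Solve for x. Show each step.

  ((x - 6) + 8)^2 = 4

Step 1. [((x - 6) + 8)^2 = 4] 4 ≥ 0, LHS is (·)² — take ±√ ⇒ sqrt: (x - 6) + 8 = 2 or -2.
Step 2. [(x - 6) + 8 = 2 or -2] peel the +8: subtract 8 from each side. So sub: x - 6 = -6 or -10.
Step 3. [x - 6 = -6 or -10] add 6: x sits inside (… - 6) ⇒ sub: x = 0 or -4.

Answer: x ∈ {-4, 0}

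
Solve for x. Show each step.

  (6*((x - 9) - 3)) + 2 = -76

Step 1. [(6*((x - 9) - 3)) + 2 = -76] +2 is outermost — subtract 2 both sides ⇒ sub: 6*((x - 9) - 3) = -78.
Step 2. [6*((x - 9) - 3) = -78] 6·(inner) — divide through by 6. So div: (x - 9) - 3 = -13.
Step 3. [(x - 9) - 3 = -13] peel the -3: add 3 from each side, so sub: x - 9 = -10.
Step 4. [x - 9 = -10] peel the -9: add 9 from each side, so sub: x = -1.

Answer: x ∈ {-1}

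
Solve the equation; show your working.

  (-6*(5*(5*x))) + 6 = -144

Step 1. [(-6*(5*(5*x))) + 6 = -144] +6 is outermost — subtract 6 both sides. So sub: -6*(5*(5*x)) = -150.
Step 2. [-6*(5*(5*x)) = -150] -6·(inner) — divide through by -6. So div: 5*(5*x) = 25.
Step 3. [5*(5*x) = 25] 5 out front; divide by 5. So div: 5*x = 5.
Step 4. [5*x = 5] divide by the outer 5 ⇒ div: x = 1.

Answer: x ∈ {1}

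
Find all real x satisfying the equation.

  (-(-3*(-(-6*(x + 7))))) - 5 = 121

Step 1. [(-(-3*(-(-6*(x + 7))))) - 5 = 121] the outer -5 inverts by adding 5. So sub: -(-3*(-(-6*(x + 7)))) = 126.
Step 2. [-(-3*(-(-6*(x + 7)))) = 126] flip signs both sides, so neg: -3*(-(-6*(x + 7))) = -126.
Step 3. [-3*(-(-6*(x + 7))) = -126] -3 out front; divide by -3. So div: -(-6*(x + 7)) = 42.
Step 4. [-(-6*(x + 7)) = 42] leading − — multiply by −1 ⇒ neg: -6*(x + 7) = -42.
Step 5. [-6*(x + 7) = -42] leading coefficient -6: divide by -6. So div: x + 7 = 7.
Step 6. [x + 7 = 7] the outer +7 inverts by subtracting 7. So sub: x = 0.

Answer: x ∈ {0}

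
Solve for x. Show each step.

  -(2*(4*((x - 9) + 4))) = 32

Step 1. [-(2*(4*((x - 9) + 4))) = 32] LHS negated; negate both sides, so neg: 2*(4*((x - 9) + 4)) = -32.
Step 2. [2*(4*((x - 9) + 4)) = -32] leading coefficient 2: divide by 2, so div: 4*((x - 9) + 4) = -16.
Step 3. [4*((x - 9) + 4) = -16] LHS = 4·(…); ÷4 both sides ⇒ div: (x - 9) + 4 = -4.
Step 4. [(x - 9) + 4 = -4] peel the +4: subtract 4 from each side. So sub: x - 9 = -8.
Step 5. [x - 9 = -8] the outer -9 inverts by adding 9, so sub: x = 1.

Answer: x ∈ {1}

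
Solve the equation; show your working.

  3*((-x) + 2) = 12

Step 1. [3*((-x) + 2) = 12] 3·(inner) — divide through by 3. So div: (-x) + 2 = 4.
Step 2. [(-x) + 2 = 4] 2 comes off first (subtract 2) ⇒ sub: -x = 2.
Step 3. [-x = 2] LHS negated; negate both sides ⇒ neg: x = -2.

Answer: x ∈ {-2}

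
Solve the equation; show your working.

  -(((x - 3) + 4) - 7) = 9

Step 1. [-(((x - 3) + 4) - 7) = 9] LHS negated; negate both sides. So neg: ((x - 3) + 4) - 7 = -9.
Step 2. [((x - 3) + 4) - 7 = -9] 7 comes off first (add 7) ⇒ sub: (x - 3) + 4 = -2.
Step 3. [(x - 3) + 4 = -2] peel the +4: subtract 4 from each side ⇒ sub: x - 3 = -6.
Step 4. [x - 3 = -6] peel the -3: add 3 from each side ⇒ sub: x = -3.

Answer: x ∈ {-3}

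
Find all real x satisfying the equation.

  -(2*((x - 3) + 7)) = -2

Step 1. [-(2*((x - 3) + 7)) = -2] flip signs both sides. So neg: 2*((x - 3) + 7) = 2.
Step 2. [2*((x - 3) + 7) = 2] divide by the outer 2, so div: (x - 3) + 7 = 1.
Step 3. [(x - 3) + 7 = 1] +7 is outermost — subtract 7 both sides, so sub: x - 3 = -6.
Step 4. [x - 3 = -6] peel the -3: add 3 from each side, so sub: x = -3.

Answer: x ∈ {-3}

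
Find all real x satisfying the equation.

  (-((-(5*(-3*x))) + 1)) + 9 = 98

Step 1. [(-((-(5*(-3*x))) + 1)) + 9 = 98] the outer +9 inverts by subtracting 9, so sub: -((-(5*(-3*x))) + 1) = 89.
Step 2. [-((-(5*(-3*x))) + 1) = 89] leading − — multiply by −1, so neg: (-(5*(-3*x))) + 1 = -89.
Step 3. [(-(5*(-3*x))) + 1 = -89] subtract 1: x sits inside (… + 1), so sub: -(5*(-3*x)) = -90.
Step 4. [-(5*(-3*x)) = -90] flip signs both sides, so neg: 5*(-3*x) = 90.
Step 5. [5*(-3*x) = 90] leading coefficient 5: divide by 5, so div: -3*x = 18.
Step 6. [-3*x = 18] -3·(inner) — divide through by -3. So div: x = -6.

Answer: x ∈ {-6}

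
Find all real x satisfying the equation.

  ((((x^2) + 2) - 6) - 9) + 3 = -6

Step 1. [((((x^2) + 2) - 6) - 9) + 3 = -6] +3 is outermost — subtract 3 both sides ⇒ sub: (((x^2) + 2) - 6) - 9 = -9.
Step 2. [(((x^2) + 2) - 6) - 9 = -9] -9 is outermost — add 9 both sides, so sub: ((x^2) + 2) - 6 = 0.
Step 3. [((x^2) + 2) - 6 = 0] 6 comes off first (add 6), so sub: (x^2) + 2 = 6.
Step 4. [(x^2) + 2 = 6] the outer +2 inverts by subtracting 2. So sub: x^2 = 4.
Step 5. [x^2 = 4] √ both sides: 4 ≥ 0 gives two branches. So sqrt: x = 2 or -2.

Answer: x ∈ {-2, 2}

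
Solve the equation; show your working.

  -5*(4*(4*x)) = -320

Step 1. [-5*(4*(4*x)) = -320] leading coefficient -5: divide by -5, so div: 4*(4*x) = 64.
Step 2. [4*(4*x) = 64] 4 out front; divide by 4, so div: 4*x = 16.
Step 3. [4*x = 16] LHS = 4·(…); ÷4 both sides. So div: x = 4.

Answer: x ∈ {4}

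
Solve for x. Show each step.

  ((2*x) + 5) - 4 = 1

Step 1. [((2*x) + 5) - 4 = 1] -4 is outermost — add 4 both sides, so sub: (2*x) + 5 = 5.
Step 2. [(2*x) + 5 = 5] subtract 5: x sits inside (… + 5), so sub: 2*x = 0.
Step 3. [2*x = 0] LHS = 2·(…); ÷2 both sides ⇒ div: x = 0.

Answer: x ∈ {0}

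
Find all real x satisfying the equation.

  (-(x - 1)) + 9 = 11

Step 1. [(-(x - 1)) + 9 = 11] subtract 9: x sits inside (… + 9). So sub: -(x - 1) = 2.
Step 2. [-(x - 1) = 2] leading − — multiply by −1 ⇒ neg: x - 1 = -2.
Step 3. [x - 1 = -2] peel the -1: add 1 from each side, so sub: x = -1.

Answer: x ∈ {-1}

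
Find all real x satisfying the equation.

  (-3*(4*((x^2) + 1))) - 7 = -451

Step 1. [(-3*(4*((x^2) + 1))) - 7 = -451] add 7: x sits inside (… - 7), so sub: -3*(4*((x^2) + 1)) = -444.
Step 2. [-3*(4*((x^2) + 1)) = -444] -3·(inner) — divide through by -3 ⇒ div: 4*((x^2) + 1) = 148.
Step 3. [4*((x^2) + 1) = 148] leading coefficient 4: divide by 4, so div: (x^2) + 1 = 37.
Step 4. [(x^2) + 1 = 37] 1 comes off first (subtract 1) ⇒ sub: x^2 = 36.
Step 5. [x^2 = 36] 36 ≥ 0, LHS is (·)² — take ±√, so sqrt: x = 6 or -6.

Answer: x ∈ {-6, 6}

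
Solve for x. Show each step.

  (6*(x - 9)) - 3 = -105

Step 1. [(6*(x - 9)) - 3 = -105] add 3: x sits inside (… - 3) ⇒ sub: 6*(x - 9) = -102.
Step 2. [6*(x - 9) = -102] leading coefficient 6: divide by 6. So div: x - 9 = -17.
Step 3. [x - 9 = -17] -9 is outermost — add 9 both sides ⇒ sub: x = -8.

Answer: x ∈ {-8}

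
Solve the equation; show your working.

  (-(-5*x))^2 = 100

Step 1. [(-(-5*x))^2 = 100] 100 ≥ 0, LHS is (·)² — take ±√ ⇒ sqrt: -(-5*x) = 10 or -10.
Step 2. [-(-5*x) = 10 or -10] flip signs both sides ⇒ neg: -5*x = -10 or 10.
Step 3. [-5*x = -10 or 10] LHS = -5·(…); ÷-5 both sides, so div: x = 2 or -2.

Answer: x ∈ {-2, 2}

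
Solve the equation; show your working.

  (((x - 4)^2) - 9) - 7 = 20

Step 1. [(((x - 4)^2) - 9) - 7 = 20] peel the -7: add 7 from each side. So sub: ((x - 4)^2) - 9 = 27.
Step 2. [((x - 4)^2) - 9 = 27] add 9: x sits inside (… - 9), so sub: (x - 4)^2 = 36.
Step 3. [(x - 4)^2 = 36] LHS squared, RHS 36 ≥ 0: apply √ (±), so sqrt: x - 4 = 6 or -6.
Step 4. [x - 4 = 6 or -6] the outer -4 inverts by adding 4, so sub: x = 10 or -2.

Answer: x ∈ {-2, 10}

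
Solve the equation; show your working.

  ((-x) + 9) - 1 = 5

Step 1. [((-x) + 9) - 1 = 5] peel the -1: add 1 from each side. So sub: (-x) + 9 = 6.
Step 2. [(-x) + 9 = 6] subtract 9: x sits inside (… + 9). So sub: -x = -3.
Step 3. [-x = -3] leading − — multiply by −1, so neg: x = 3.

Answer: x ∈ {3}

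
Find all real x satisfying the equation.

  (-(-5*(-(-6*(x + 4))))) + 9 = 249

Step 1. [(-(-5*(-(-6*(x + 4))))) + 9 = 249] +9 is outermost — subtract 9 both sides ⇒ sub: -(-5*(-(-6*(x + 4)))) = 240.
Step 2. [-(-5*(-(-6*(x + 4)))) = 240] leading − — multiply by −1 ⇒ neg: -5*(-(-6*(x + 4))) = -240.
Step 3. [-5*(-(-6*(x + 4))) = -240] -5·(inner) — divide through by -5. So div: -(-6*(x + 4)) = 48.
Step 4. [-(-6*(x + 4)) = 48] flip signs both sides, so neg: -6*(x + 4) = -48.
Step 5. [-6*(x + 4) = -48] leading coefficient -6: divide by -6, so div: x + 4 = 8.
Step 6. [x + 4 = 8] peel the +4: subtract 4 from each side ⇒ sub: x = 4.

Answer: x ∈ {4}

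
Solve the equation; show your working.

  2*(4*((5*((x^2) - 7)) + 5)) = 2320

Step 1. [2*(4*((5*((x^2) - 7)) + 5)) = 2320] divide by the outer 2. So div: 4*((5*((x^2) - 7)) + 5) = 1160.
Step 2. [4*((5*((x^2) - 7)) + 5) = 1160] 4 out front; divide by 4, so div: (5*((x^2) - 7)) + 5 = 290.
Step 3. [(5*((x^2) - 7)) + 5 = 290] peel the +5: subtract 5 from each side, so sub: 5*((x^2) - 7) = 285.
Step 4. [5*((x^2) - 7) = 285] 5 out front; divide by 5 ⇒ div: (x^2) - 7 = 57.
Step 5. [(x^2) - 7 = 57] the outer -7 inverts by adding 7. So sub: x^2 = 64.
Step 6. [x^2 = 64] 64 ≥ 0, LHS is (·)² — take ±√. So sqrt: x = 8 or -8.

Answer: x ∈ {-8, 8}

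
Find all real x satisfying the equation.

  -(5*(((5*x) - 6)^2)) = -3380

Step 1. [-(5*(((5*x) - 6)^2)) = -3380] leading − — multiply by −1, so neg: 5*(((5*x) - 6)^2) = 3380.
Step 2. [5*(((5*x) - 6)^2) = 3380] leading coefficient 5: divide by 5, so div: ((5*x) - 6)^2 = 676.
Step 3. [((5*x) - 6)^2 = 676] 676 ≥ 0, LHS is (·)² — take ±√ ⇒ sqrt: (5*x) - 6 = 26 or -26.
Step 4. [(5*x) - 6 = 26 or -26] -6 is outermost — add 6 both sides. So sub: 5*x = 32 or -20.
Step 5. [5*x = 32 or -20] LHS = 5·(…); ÷5 both sides, so div: x = 32/5 or -4.

Answer: x ∈ {-4, 32/5}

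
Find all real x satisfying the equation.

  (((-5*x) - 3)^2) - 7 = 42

Step 1. [(((-5*x) - 3)^2) - 7 = 42] -7 is outermost — add 7 both sides, so sub: ((-5*x) - 3)^2 = 49.
Step 2. [((-5*x) - 3)^2 = 49] √ both sides: 49 ≥ 0 gives two branches ⇒ sqrt: (-5*x) - 3 = 7 or -7.
Step 3. [(-5*x) - 3 = 7 or -7] -3 is outermost — add 3 both sides, so sub: -5*x = 10 or -4.
Step 4. [-5*x = 10 or -4] divide by the outer -5 ⇒ div: x = -2 or 4/5.

Answer: x ∈ {-2, 4/5}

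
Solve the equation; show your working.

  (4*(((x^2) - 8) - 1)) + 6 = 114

Step 1. [(4*(((x^2) - 8) - 1)) + 6 = 114] subtract 6: x sits inside (… + 6), so sub: 4*(((x^2) - 8) - 1) = 108.
Step 2. [4*(((x^2) - 8) - 1) = 108] LHS = 4·(…); ÷4 both sides ⇒ div: ((x^2) - 8) - 1 = 27.
Step 3. [((x^2) - 8) - 1 = 27] add 1: x sits inside (… - 1), so sub: (x^2) - 8 = 28.
Step 4. [(x^2) - 8 = 28] 8 comes off first (add 8) ⇒ sub: x^2 = 36.
Step 5. [x^2 = 36] 36 ≥ 0, LHS is (·)² — take ±√, so sqrt: x = 6 or -6.

Answer: x ∈ {-6, 6}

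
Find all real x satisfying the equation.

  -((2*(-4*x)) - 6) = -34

Step 1. [-((2*(-4*x)) - 6) = -34] flip signs both sides. So neg: (2*(-4*x)) - 6 = 34.
Step 2. [(2*(-4*x)) - 6 = 34] peel the -6: add 6 from each side ⇒ sub: 2*(-4*x) = 40.
Step 3. [2*(-4*x) = 40] leading coefficient 2: divide by 2, so div: -4*x = 20.
Step 4. [-4*x = 20] -4 out front; divide by -4. So div: x = -5.

Answer: x ∈ {-5}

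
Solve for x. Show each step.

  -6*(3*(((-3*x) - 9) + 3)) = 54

Step 1. [-6*(3*(((-3*x) - 9) + 3)) = 54] LHS = -6·(…); ÷-6 both sides ⇒ div: 3*(((-3*x) - 9) + 3) = -9.
Step 2. [3*(((-3*x) - 9) + 3) = -9] leading coefficient 3: divide by 3 ⇒ div: ((-3*x) - 9) + 3 = -3.
Step 3. [((-3*x) - 9) + 3 = -3] +3 is outermost — subtract 3 both sides. So sub: (-3*x) - 9 = -6.
Step 4. [(-3*x) - 9 = -6] add 9: x sits inside (… - 9). So sub: -3*x = 3.
Step 5. [-3*x = 3] -3 out front; divide by -3 ⇒ div: x = -1.

Answer: x ∈ {-1}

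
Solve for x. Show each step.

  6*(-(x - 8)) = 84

Step 1. [6*(-(x - 8)) = 84] LHS = 6·(…); ÷6 both sides ⇒ div: -(x - 8) = 14.
Step 2. [-(x - 8) = 14] flip signs both sides. So neg: x - 8 = -14.
Step 3. [x - 8 = -14] peel the -8: add 8 from each side, so sub: x = -6.

Answer: x ∈ {-6}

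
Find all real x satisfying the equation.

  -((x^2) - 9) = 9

Step 1. [-((x^2) - 9) = 9] flip signs both sides, so neg: (x^2) - 9 = -9.
Step 2. [(x^2) - 9 = -9] 9 comes off first (add 9), so sub: x^2 = 0.
Step 3. [x^2 = 0] LHS squared, RHS 0 ≥ 0: apply √ (±) ⇒ sqrt: x = 0.

Answer: x ∈ {0}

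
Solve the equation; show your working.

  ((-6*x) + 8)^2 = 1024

Step 1. [((-6*x) + 8)^2 = 1024] 1024 ≥ 0, LHS is (·)² — take ±√, so sqrt: (-6*x) + 8 = 32 or -32.
Step 2. [(-6*x) + 8 = 32 or -32] +8 is outermost — subtract 8 both sides, so sub: -6*x = 24 or -40.
Step 3. [-6*x = 24 or -40] -6 out front; divide by -6, so div: x = -4 or 20/3.

Answer: x ∈ {-4, 20/3}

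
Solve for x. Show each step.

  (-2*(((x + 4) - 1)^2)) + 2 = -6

Step 1. [(-2*(((x + 4) - 1)^2)) + 2 = -6] 2 comes off first (subtract 2). So sub: -2*(((x + 4) - 1)^2) = -8.
Step 2. [-2*(((x + 4) - 1)^2) = -8] leading coefficient -2: divide by -2, so div: ((x + 4) - 1)^2 = 4.
Step 3. [((x + 4) - 1)^2 = 4] LHS squared, RHS 4 ≥ 0: apply √ (±). So sqrt: (x + 4) - 1 = 2 or -2.
Step 4. [(x + 4) - 1 = 2 or -2] the outer -1 inverts by adding 1 ⇒ sub: x + 4 = 3 or -1.
Step 5. [x + 4 = 3 or -1] peel the +4: subtract 4 from each side. So sub: x = -1 or -5.

Answer: x ∈ {-5, -1}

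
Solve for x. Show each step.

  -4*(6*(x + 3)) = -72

Step 1. [-4*(6*(x + 3)) = -72] -4 out front; divide by -4 ⇒ div: 6*(x + 3) = 18.
Step 2. [6*(x + 3) = 18] 6 out front; divide by 6 ⇒ div: x + 3 = 3.
Step 3. [x + 3 = 3] subtract 3: x sits inside (… + 3). So sub: x = 0.

Answer: x ∈ {0}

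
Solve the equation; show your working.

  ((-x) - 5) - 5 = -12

Step 1. [((-x) - 5) - 5 = -12] -5 is outermost — add 5 both sides, so sub: (-x) - 5 = -7.
Step 2. [(-x) - 5 = -7] peel the -5: add 5 from each side. So sub: -x = -2.
Step 3. [-x = -2] flip signs both sides, so neg: x = 2.

Answer: x ∈ {2}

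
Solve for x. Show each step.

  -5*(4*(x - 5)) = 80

Step 1. [-5*(4*(x - 5)) = 80] leading coefficient -5: divide by -5, so div: 4*(x - 5) = -16.
Step 2. [4*(x - 5) = -16] leading coefficient 4: divide by 4. So div: x - 5 = -4.
Step 3. [x - 5 = -4] peel the -5: add 5 from each side ⇒ sub: x = 1.

Answer: x ∈ {1}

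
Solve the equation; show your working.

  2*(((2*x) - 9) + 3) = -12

Step 1. [2*(((2*x) - 9) + 3) = -12] divide by the outer 2 ⇒ div: ((2*x) - 9) + 3 = -6.
Step 2. [((2*x) - 9) + 3 = -6] the outer +3 inverts by subtracting 3, so sub: (2*x) - 9 = -9.
Step 3. [(2*x) - 9 = -9] add 9: x sits inside (… - 9), so sub: 2*x = 0.
Step 4. [2*x = 0] LHS = 2·(…); ÷2 both sides ⇒ div: x = 0.

Answer: x ∈ {0}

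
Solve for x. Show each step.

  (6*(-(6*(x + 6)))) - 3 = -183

Step 1. [(6*(-(6*(x + 6)))) - 3 = -183] -3 is outermost — add 3 both sides ⇒ sub: 6*(-(6*(x + 6))) = -180.
Step 2. [6*(-(6*(x + 6))) = -180] 6 out front; divide by 6. So div: -(6*(x + 6)) = -30.
Step 3. [-(6*(x + 6)) = -30] leading − — multiply by −1. So neg: 6*(x + 6) = 30.
Step 4. [6*(x + 6) = 30] 6 out front; divide by 6. So div: x + 6 = 5.
Step 5. [x + 6 = 5] the outer +6 inverts by subtracting 6, so sub: x = -1.

Answer: x ∈ {-1}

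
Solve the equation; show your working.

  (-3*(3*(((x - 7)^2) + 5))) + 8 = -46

Step 1. [(-3*(3*(((x - 7)^2) + 5))) + 8 = -46] +8 is outermost — subtract 8 both sides, so sub: -3*(3*(((x - 7)^2) + 5)) = -54.
Step 2. [-3*(3*(((x - 7)^2) + 5)) = -54] -3·(inner) — divide through by -3. So div: 3*(((x - 7)^2) + 5) = 18.
Step 3. [3*(((x - 7)^2) + 5) = 18] 3 out front; divide by 3 ⇒ div: ((x - 7)^2) + 5 = 6.
Step 4. [((x - 7)^2) + 5 = 6] +5 is outermost — subtract 5 both sides, so sub: (x - 7)^2 = 1.
Step 5. [(x - 7)^2 = 1] LHS squared, RHS 1 ≥ 0: apply √ (±), so sqrt: x - 7 = 1 or -1.
Step 6. [x - 7 = 1 or -1] peel the -7: add 7 from each side. So sub: x = 8 or 6.

Answer: x ∈ {6, 8}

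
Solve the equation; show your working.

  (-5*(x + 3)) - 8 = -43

Step 1. [(-5*(x + 3)) - 8 = -43] the outer -8 inverts by adding 8, so sub: -5*(x + 3) = -35.
Step 2. [-5*(x + 3) = -35] divide by the outer -5, so div: x + 3 = 7.
Step 3. [x + 3 = 7] +3 is outermost — subtract 3 both sides, so sub: x = 4.

Answer: x ∈ {4}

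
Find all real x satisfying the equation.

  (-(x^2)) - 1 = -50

Step 1. [(-(x^2)) - 1 = -50] -1 is outermost — add 1 both sides. So sub: -(x^2) = -49.
Step 2. [-(x^2) = -49] leading − — multiply by −1. So neg: x^2 = 49.
Step 3. [x^2 = 49] LHS squared, RHS 49 ≥ 0: apply √ (±), so sqrt: x = 7 or -7.

Answer: x ∈ {-7, 7}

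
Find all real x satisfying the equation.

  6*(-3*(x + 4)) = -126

Step 1. [6*(-3*(x + 4)) = -126] divide by the outer 6. So div: -3*(x + 4) = -21.
Step 2. [-3*(x + 4) = -21] divide by the outer -3. So div: x + 4 = 7.
Step 3. [x + 4 = 7] subtract 4: x sits inside (… + 4) ⇒ sub: x = 3.

Answer: x ∈ {3}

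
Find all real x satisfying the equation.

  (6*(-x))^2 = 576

Step 1. [(6*(-x))^2 = 576] √ both sides: 576 ≥ 0 gives two branches ⇒ sqrt: 6*(-x) = 24 or -24.
Step 2. [6*(-x) = 24 or -24] divide by the outer 6. So div: -x = 4 or -4.
Step 3. [-x = 4 or -4] LHS negated; negate both sides. So neg: x = -4 or 4.

Answer: x ∈ {-4, 4}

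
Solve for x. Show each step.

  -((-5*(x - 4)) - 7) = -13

Step 1. [-((-5*(x - 4)) - 7) = -13] leading − — multiply by −1, so neg: (-5*(x - 4)) - 7 = 13.
Step 2. [(-5*(x - 4)) - 7 = 13] 7 comes off first (add 7) ⇒ sub: -5*(x - 4) = 20.
Step 3. [-5*(x - 4) = 20] divide by the outer -5, so div: x - 4 = -4.
Step 4. [x - 4 = -4] -4 is outermost — add 4 both sides. So sub: x = 0.

Answer: x ∈ {0}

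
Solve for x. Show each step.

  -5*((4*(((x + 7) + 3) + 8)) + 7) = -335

Step 1. [-5*((4*(((x + 7) + 3) + 8)) + 7) = -335] LHS = -5·(…); ÷-5 both sides. So div: (4*(((x + 7) + 3) + 8)) + 7 = 67.
Step 2. [(4*(((x + 7) + 3) + 8)) + 7 = 67] +7 is outermost — subtract 7 both sides. So sub: 4*(((x + 7) + 3) + 8) = 60.
Step 3. [4*(((x + 7) + 3) + 8) = 60] 4·(inner) — divide through by 4 ⇒ div: ((x + 7) + 3) + 8 = 15.
Step 4. [((x + 7) + 3) + 8 = 15] 8 comes off first (subtract 8). So sub: (x + 7) + 3 = 7.
Step 5. [(x + 7) + 3 = 7] peel the +3: subtract 3 from each side ⇒ sub: x + 7 = 4.
Step 6. [x + 7 = 4] peel the +7: subtract 7 from each side, so sub: x = -3.

Answer: x ∈ {-3}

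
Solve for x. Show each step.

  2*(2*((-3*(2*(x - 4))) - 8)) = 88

Step 1. [2*(2*((-3*(2*(x - 4))) - 8)) = 88] 2·(inner) — divide through by 2, so div: 2*((-3*(2*(x - 4))) - 8) = 44.
Step 2. [2*((-3*(2*(x - 4))) - 8) = 44] 2 out front; divide by 2 ⇒ div: (-3*(2*(x - 4))) - 8 = 22.
Step 3. [(-3*(2*(x - 4))) - 8 = 22] peel the -8: add 8 from each side ⇒ sub: -3*(2*(x - 4)) = 30.
Step 4. [-3*(2*(x - 4)) = 30] -3 out front; divide by -3 ⇒ div: 2*(x - 4) = -10.
Step 5. [2*(x - 4) = -10] 2·(inner) — divide through by 2. So div: x - 4 = -5.
Step 6. [x - 4 = -5] the outer -4 inverts by adding 4 ⇒ sub: x = -1.

Answer: x ∈ {-1}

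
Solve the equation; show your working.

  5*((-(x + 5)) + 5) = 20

Step 1. [5*((-(x + 5)) + 5) = 20] 5·(inner) — divide through by 5, so div: (-(x + 5)) + 5 = 4.
Step 2. [(-(x + 5)) + 5 = 4] peel the +5: subtract 5 from each side ⇒ sub: -(x + 5) = -1.
Step 3. [-(x + 5) = -1] LHS negated; negate both sides, so neg: x + 5 = 1.
Step 4. [x + 5 = 1] peel the +5: subtract 5 from each side, so sub: x = -4.

Answer: x ∈ {-4}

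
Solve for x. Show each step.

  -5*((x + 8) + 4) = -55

Step 1. [-5*((x + 8) + 4) = -55] LHS = -5·(…); ÷-5 both sides. So div: (x + 8) + 4 = 11.
Step 2. [(x + 8) + 4 = 11] subtract 4: x sits inside (… + 4), so sub: x + 8 = 7.
Step 3. [x + 8 = 7] subtract 8: x sits inside (… + 8) ⇒ sub: x = -1.

Answer: x ∈ {-1}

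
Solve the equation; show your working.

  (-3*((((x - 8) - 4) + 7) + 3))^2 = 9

Step 1. [(-3*((((x - 8) - 4) + 7) + 3))^2 = 9] 9 ≥ 0, LHS is (·)² — take ±√. So sqrt: -3*((((x - 8) - 4) + 7) + 3) = 3 or -3.
Step 2. [-3*((((x - 8) - 4) + 7) + 3) = 3 or -3] LHS = -3·(…); ÷-3 both sides. So div: (((x - 8) - 4) + 7) + 3 = -1 or 1.
Step 3. [(((x - 8) - 4) + 7) + 3 = -1 or 1] the outer +3 inverts by subtracting 3 ⇒ sub: ((x - 8) - 4) + 7 = -4 or -2.
Step 4. [((x - 8) - 4) + 7 = -4 or -2] +7 is outermost — subtract 7 both sides, so sub: (x - 8) - 4 = -11 or -9.
Step 5. [(x - 8) - 4 = -11 or -9] -4 is outermost — add 4 both sides, so sub: x - 8 = -7 or -5.
Step 6. [x - 8 = -7 or -5] add 8: x sits inside (… - 8), so sub: x = 1 or 3.

Answer: x ∈ {1, 3}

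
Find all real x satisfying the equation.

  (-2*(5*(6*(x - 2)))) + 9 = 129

Step 1. [(-2*(5*(6*(x - 2)))) + 9 = 129] 9 comes off first (subtract 9), so sub: -2*(5*(6*(x - 2))) = 120.
Step 2. [-2*(5*(6*(x - 2))) = 120] leading coefficient -2: divide by -2. So div: 5*(6*(x - 2)) = -60.
Step 3. [5*(6*(x - 2)) = -60] leading coefficient 5: divide by 5, so div: 6*(x - 2) = -12.
Step 4. [6*(x - 2) = -12] leading coefficient 6: divide by 6. So div: x - 2 = -2.
Step 5. [x - 2 = -2] peel the -2: add 2 from each side. So sub: x = 0.

Answer: x ∈ {0}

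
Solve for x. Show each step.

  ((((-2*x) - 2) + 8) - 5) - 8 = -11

Step 1. [((((-2*x) - 2) + 8) - 5) - 8 = -11] peel the -8: add 8 from each side ⇒ sub: (((-2*x) - 2) + 8) - 5 = -3.
Step 2. [(((-2*x) - 2) + 8) - 5 = -3] 5 comes off first (add 5) ⇒ sub: ((-2*x) - 2) + 8 = 2.
Step 3. [((-2*x) - 2) + 8 = 2] the outer +8 inverts by subtracting 8. So sub: (-2*x) - 2 = -6.
Step 4. [(-2*x) - 2 = -6] common factor -2 (LHS and -6) — divide through. So factor: x + 1 = 3.
Step 5. [x + 1 = 3] peel the +1: subtract 1 from each side ⇒ sub: x = 2.

Answer: x ∈ {2}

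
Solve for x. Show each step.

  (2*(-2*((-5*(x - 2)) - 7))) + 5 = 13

Step 1. [(2*(-2*((-5*(x - 2)) - 7))) + 5 = 13] peel the +5: subtract 5 from each side, so sub: 2*(-2*((-5*(x - 2)) - 7)) = 8.
Step 2. [2*(-2*((-5*(x - 2)) - 7)) = 8] 2 out front; divide by 2 ⇒ div: -2*((-5*(x - 2)) - 7) = 4.
Step 3. [-2*((-5*(x - 2)) - 7) = 4] -2 out front; divide by -2, so div: (-5*(x - 2)) - 7 = -2.
Step 4. [(-5*(x - 2)) - 7 = -2] add 7: x sits inside (… - 7) ⇒ sub: -5*(x - 2) = 5.
Step 5. [-5*(x - 2) = 5] -5 out front; divide by -5. So div: x - 2 = -1.
Step 6. [x - 2 = -1] the outer -2 inverts by adding 2. So sub: x = 1.

Answer: x ∈ {1}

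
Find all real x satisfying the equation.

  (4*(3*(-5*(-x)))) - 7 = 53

Step 1. [(4*(3*(-5*(-x)))) - 7 = 53] add 7: x sits inside (… - 7). So sub: 4*(3*(-5*(-x))) = 60.
Step 2. [4*(3*(-5*(-x))) = 60] 4 out front; divide by 4. So div: 3*(-5*(-x)) = 15.
Step 3. [3*(-5*(-x)) = 15] 3·(inner) — divide through by 3. So div: -5*(-x) = 5.
Step 4. [-5*(-x) = 5] -5·(inner) — divide through by -5, so div: -x = -1.
Step 5. [-x = -1] flip signs both sides, so neg: x = 1.

Answer: x ∈ {1}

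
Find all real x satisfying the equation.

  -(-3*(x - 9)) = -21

Step 1. [-(-3*(x - 9)) = -21] LHS negated; negate both sides. So neg: -3*(x - 9) = 21.
Step 2. [-3*(x - 9) = 21] leading coefficient -3: divide by -3. So div: x - 9 = -7.
Step 3. [x - 9 = -7] the outer -9 inverts by adding 9. So sub: x = 2.

Answer: x ∈ {2}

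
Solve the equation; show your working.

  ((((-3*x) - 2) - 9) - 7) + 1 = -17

Step 1. [((((-3*x) - 2) - 9) - 7) + 1 = -17] subtract 1: x sits inside (… + 1) ⇒ sub: (((-3*x) - 2) - 9) - 7 = -18.
Step 2. [(((-3*x) - 2) - 9) - 7 = -18] peel the -7: add 7 from each side. So sub: ((-3*x) - 2) - 9 = -11.
Step 3. [((-3*x) - 2) - 9 = -11] 9 comes off first (add 9). So sub: (-3*x) - 2 = -2.
Step 4. [(-3*x) - 2 = -2] -2 is outermost — add 2 both sides ⇒ sub: -3*x = 0.
Step 5. [-3*x = 0] divide by the outer -3, so div: x = 0.

Answer: x ∈ {0}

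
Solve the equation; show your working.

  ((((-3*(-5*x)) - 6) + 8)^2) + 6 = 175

Step 1. [((((-3*(-5*x)) - 6) + 8)^2) + 6 = 175] subtract 6: x sits inside (… + 6) ⇒ sub: (((-3*(-5*x)) - 6) + 8)^2 = 169.
Step 2. [(((-3*(-5*x)) - 6) + 8)^2 = 169] LHS squared, RHS 169 ≥ 0: apply √ (±). So sqrt: ((-3*(-5*x)) - 6) + 8 = 13 or -13.
Step 3. [((-3*(-5*x)) - 6) + 8 = 13 or -13] subtract 8: x sits inside (… + 8), so sub: (-3*(-5*x)) - 6 = 5 or -21.
Step 4. [(-3*(-5*x)) - 6 = 5 or -21] peel the -6: add 6 from each side. So sub: -3*(-5*x) = 11 or -15.
Step 5. [-3*(-5*x) = 11 or -15] -3·(inner) — divide through by -3 ⇒ div: -5*x = -11/3 or 5.
Step 6. [-5*x = -11/3 or 5] -5 out front; divide by -5. So div: x = 11/15 or -1.

Answer: x ∈ {-1, 11/15}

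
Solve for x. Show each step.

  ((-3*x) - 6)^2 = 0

Step 1. [((-3*x) - 6)^2 = 0] LHS squared, RHS 0 ≥ 0: apply √ (±). So sqrt: (-3*x) - 6 = 0.
Step 2. [(-3*x) - 6 = 0] -6 is outermost — add 6 both sides ⇒ sub: -3*x = 6.
Step 3. [-3*x = 6] divide by the outer -3. So div: x = -2.

Answer: x ∈ {-2}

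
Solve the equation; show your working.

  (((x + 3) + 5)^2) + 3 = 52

Step 1. [(((x + 3) + 5)^2) + 3 = 52] the outer +3 inverts by subtracting 3, so sub: ((x + 3) + 5)^2 = 49.
Step 2. [((x + 3) + 5)^2 = 49] √ both sides: 49 ≥ 0 gives two branches ⇒ sqrt: (x + 3) + 5 = 7 or -7.
Step 3. [(x + 3) + 5 = 7 or -7] +5 is outermost — subtract 5 both sides, so sub: x + 3 = 2 or -12.
Step 4. [x + 3 = 2 or -12] the outer +3 inverts by subtracting 3, so sub: x = -1 or -15.

Answer: x ∈ {-15, -1}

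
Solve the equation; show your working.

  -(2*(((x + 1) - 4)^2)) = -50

Step 1. [-(2*(((x + 1) - 4)^2)) = -50] LHS negated; negate both sides. So neg: 2*(((x + 1) - 4)^2) = 50.
Step 2. [2*(((x + 1) - 4)^2) = 50] leading coefficient 2: divide by 2, so div: ((x + 1) - 4)^2 = 25.
Step 3. [((x + 1) - 4)^2 = 25] 25 ≥ 0, LHS is (·)² — take ±√. So sqrt: (x + 1) - 4 = 5 or -5.
Step 4. [(x + 1) - 4 = 5 or -5] add 4: x sits inside (… - 4) ⇒ sub: x + 1 = 9 or -1.
Step 5. [x + 1 = 9 or -1] subtract 1: x sits inside (… + 1) ⇒ sub: x = 8 or -2.

Answer: x ∈ {-2, 8}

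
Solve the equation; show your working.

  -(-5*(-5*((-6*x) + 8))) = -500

Step 1. [-(-5*(-5*((-6*x) + 8))) = -500] LHS negated; negate both sides ⇒ neg: -5*(-5*((-6*x) + 8)) = 500.
Step 2. [-5*(-5*((-6*x) + 8)) = 500] leading coefficient -5: divide by -5, so div: -5*((-6*x) + 8) = -100.
Step 3. [-5*((-6*x) + 8) = -100] -5 out front; divide by -5, so div: (-6*x) + 8 = 20.
Step 4. [(-6*x) + 8 = 20] 8 comes off first (subtract 8) ⇒ sub: -6*x = 12.
Step 5. [-6*x = 12] LHS = -6·(…); ÷-6 both sides ⇒ div: x = -2.

Answer: x ∈ {-2}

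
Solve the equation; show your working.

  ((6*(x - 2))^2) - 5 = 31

Step 1. [((6*(x - 2))^2) - 5 = 31] the outer -5 inverts by adding 5 ⇒ sub: (6*(x - 2))^2 = 36.
Step 2. [(6*(x - 2))^2 = 36] 36 ≥ 0, LHS is (·)² — take ±√ ⇒ sqrt: 6*(x - 2) = 6 or -6.
Step 3. [6*(x - 2) = 6 or -6] LHS = 6·(…); ÷6 both sides, so div: x - 2 = 1 or -1.
Step 4. [x - 2 = 1 or -1] peel the -2: add 2 from each side. So sub: x = 3 or 1.

Answer: x ∈ {1, 3}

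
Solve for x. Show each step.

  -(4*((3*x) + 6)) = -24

Step 1. [-(4*((3*x) + 6)) = -24] flip signs both sides, so neg: 4*((3*x) + 6) = 24.
Step 2. [4*((3*x) + 6) = 24] LHS = 4·(…); ÷4 both sides. So div: (3*x) + 6 = 6.
Step 3. [(3*x) + 6 = 6] +6 is outermost — subtract 6 both sides ⇒ sub: 3*x = 0.
Step 4. [3*x = 0] 3 out front; divide by 3. So div: x = 0.

Answer: x ∈ {0}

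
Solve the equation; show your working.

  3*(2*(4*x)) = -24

Step 1. [3*(2*(4*x)) = -24] LHS = 3·(…); ÷3 both sides. So div: 2*(4*x) = -8.
Step 2. [2*(4*x) = -8] 2 out front; divide by 2 ⇒ div: 4*x = -4.
Step 3. [4*x = -4] LHS = 4·(…); ÷4 both sides. So div: x = -1.

Answer: x ∈ {-1}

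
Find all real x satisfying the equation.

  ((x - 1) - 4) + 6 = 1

Step 1. [((x - 1) - 4) + 6 = 1] subtract 6: x sits inside (… + 6). So sub: (x - 1) - 4 = -5.
Step 2. [(x - 1) - 4 = -5] peel the -4: add 4 from each side, so sub: x - 1 = -1.
Step 3. [x - 1 = -1] the outer -1 inverts by adding 1 ⇒ sub: x = 0.

Answer: x ∈ {0}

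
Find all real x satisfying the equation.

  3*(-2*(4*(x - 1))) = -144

Step 1. [3*(-2*(4*(x - 1))) = -144] 3·(inner) — divide through by 3. So div: -2*(4*(x - 1)) = -48.
Step 2. [-2*(4*(x - 1)) = -48] -2·(inner) — divide through by -2. So div: 4*(x - 1) = 24.
Step 3. [4*(x - 1) = 24] 4·(inner) — divide through by 4, so div: x - 1 = 6.
Step 4. [x - 1 = 6] add 1: x sits inside (… - 1) ⇒ sub: x = 7.

Answer: x ∈ {7}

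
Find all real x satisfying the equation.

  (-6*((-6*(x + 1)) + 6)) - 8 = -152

Step 1. [(-6*((-6*(x + 1)) + 6)) - 8 = -152] 8 comes off first (add 8) ⇒ sub: -6*((-6*(x + 1)) + 6) = -144.
Step 2. [-6*((-6*(x + 1)) + 6) = -144] -6 out front; divide by -6 ⇒ div: (-6*(x + 1)) + 6 = 24.
Step 3. [(-6*(x + 1)) + 6 = 24] peel the +6: subtract 6 from each side. So sub: -6*(x + 1) = 18.
Step 4. [-6*(x + 1) = 18] -6·(inner) — divide through by -6, so div: x + 1 = -3.
Step 5. [x + 1 = -3] peel the +1: subtract 1 from each side. So sub: x = -4.

Answer: x ∈ {-4}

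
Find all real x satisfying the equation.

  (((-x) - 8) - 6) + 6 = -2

Step 1. [(((-x) - 8) - 6) + 6 = -2] subtract 6: x sits inside (… + 6) ⇒ sub: ((-x) - 8) - 6 = -8.
Step 2. [((-x) - 8) - 6 = -8] -6 is outermost — add 6 both sides, so sub: (-x) - 8 = -2.
Step 3. [(-x) - 8 = -2] add 8: x sits inside (… - 8). So sub: -x = 6.
Step 4. [-x = 6] LHS negated; negate both sides. So neg: x = -6.

Answer: x ∈ {-6}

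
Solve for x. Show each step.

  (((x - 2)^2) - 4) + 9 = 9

Step 1. [(((x - 2)^2) - 4) + 9 = 9] +9 is outermost — subtract 9 both sides, so sub: ((x - 2)^2) - 4 = 0.
Step 2. [((x - 2)^2) - 4 = 0] -4 is outermost — add 4 both sides ⇒ sub: (x - 2)^2 = 4.
Step 3. [(x - 2)^2 = 4] 4 ≥ 0, LHS is (·)² — take ±√. So sqrt: x - 2 = 2 or -2.
Step 4. [x - 2 = 2 or -2] 2 comes off first (add 2), so sub: x = 4 or 0.

Answer: x ∈ {0, 4}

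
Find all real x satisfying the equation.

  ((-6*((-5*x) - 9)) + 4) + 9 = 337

Step 1. [((-6*((-5*x) - 9)) + 4) + 9 = 337] subtract 9: x sits inside (… + 9), so sub: (-6*((-5*x) - 9)) + 4 = 328.
Step 2. [(-6*((-5*x) - 9)) + 4 = 328] peel the +4: subtract 4 from each side, so sub: -6*((-5*x) - 9) = 324.
Step 3. [-6*((-5*x) - 9) = 324] divide by the outer -6. So div: (-5*x) - 9 = -54.
Step 4. [(-5*x) - 9 = -54] add 9: x sits inside (… - 9). So sub: -5*x = -45.
Step 5. [-5*x = -45] -5·(inner) — divide through by -5. So div: x = 9.

Answer: x ∈ {9}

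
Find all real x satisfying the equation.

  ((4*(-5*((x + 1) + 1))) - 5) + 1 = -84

Step 1. [((4*(-5*((x + 1) + 1))) - 5) + 1 = -84] the outer +1 inverts by subtracting 1, so sub: (4*(-5*((x + 1) + 1))) - 5 = -85.
Step 2. [(4*(-5*((x + 1) + 1))) - 5 = -85] peel the -5: add 5 from each side, so sub: 4*(-5*((x + 1) + 1)) = -80.
Step 3. [4*(-5*((x + 1) + 1)) = -80] 4·(inner) — divide through by 4. So div: -5*((x + 1) + 1) = -20.
Step 4. [-5*((x + 1) + 1) = -20] leading coefficient -5: divide by -5, so div: (x + 1) + 1 = 4.
Step 5. [(x + 1) + 1 = 4] +1 is outermost — subtract 1 both sides ⇒ sub: x + 1 = 3.
Step 6. [x + 1 = 3] peel the +1: subtract 1 from each side, so sub: x = 2.

Answer: x ∈ {2}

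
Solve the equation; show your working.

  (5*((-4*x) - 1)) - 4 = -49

Step 1. [(5*((-4*x) - 1)) - 4 = -49] add 4: x sits inside (… - 4), so sub: 5*((-4*x) - 1) = -45.
Step 2. [5*((-4*x) - 1) = -45] LHS = 5·(…); ÷5 both sides. So div: (-4*x) - 1 = -9.
Step 3. [(-4*x) - 1 = -9] -1 is outermost — add 1 both sides ⇒ sub: -4*x = -8.
Step 4. [-4*x = -8] leading coefficient -4: divide by -4. So div: x = 2.

Answer: x ∈ {2}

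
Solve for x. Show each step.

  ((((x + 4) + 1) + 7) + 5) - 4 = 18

Step 1. [((((x + 4) + 1) + 7) + 5) - 4 = 18] 4 comes off first (add 4). So sub: (((x + 4) + 1) + 7) + 5 = 22.
Step 2. [(((x + 4) + 1) + 7) + 5 = 22] the outer +5 inverts by subtracting 5, so sub: ((x + 4) + 1) + 7 = 17.
Step 3. [((x + 4) + 1) + 7 = 17] +7 is outermost — subtract 7 both sides ⇒ sub: (x + 4) + 1 = 10.
Step 4. [(x + 4) + 1 = 10] 1 comes off first (subtract 1) ⇒ sub: x + 4 = 9.
Step 5. [x + 4 = 9] the outer +4 inverts by subtracting 4. So sub: x = 5.

Answer: x ∈ {5}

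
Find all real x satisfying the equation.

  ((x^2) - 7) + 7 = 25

Step 1. [((x^2) - 7) + 7 = 25] subtract 7: x sits inside (… + 7). So sub: (x^2) - 7 = 18.
Step 2. [(x^2) - 7 = 18] 7 comes off first (add 7), so sub: x^2 = 25.
Step 3. [x^2 = 25] √ both sides: 25 ≥ 0 gives two branches. So sqrt: x = 5 or -5.

Answer: x ∈ {-5, 5}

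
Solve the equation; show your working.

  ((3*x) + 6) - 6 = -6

Step 1. [((3*x) + 6) - 6 = -6] -6 is outermost — add 6 both sides. So sub: (3*x) + 6 = 0.
Step 2. [(3*x) + 6 = 0] 3 divides every term; factor it out. So factor: x + 2 = 0.
Step 3. [x + 2 = 0] 2 comes off first (subtract 2) ⇒ sub: x = -2.

Answer: x ∈ {-2}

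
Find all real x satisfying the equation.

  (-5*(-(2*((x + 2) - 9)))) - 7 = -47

Step 1. [(-5*(-(2*((x + 2) - 9)))) - 7 = -47] 7 comes off first (add 7) ⇒ sub: -5*(-(2*((x + 2) - 9))) = -40.
Step 2. [-5*(-(2*((x + 2) - 9))) = -40] -5 out front; divide by -5. So div: -(2*((x + 2) - 9)) = 8.
Step 3. [-(2*((x + 2) - 9)) = 8] leading − — multiply by −1. So neg: 2*((x + 2) - 9) = -8.
Step 4. [2*((x + 2) - 9) = -8] LHS = 2·(…); ÷2 both sides. So div: (x + 2) - 9 = -4.
Step 5. [(x + 2) - 9 = -4] peel the -9: add 9 from each side, so sub: x + 2 = 5.
Step 6. [x + 2 = 5] the outer +2 inverts by subtracting 2. So sub: x = 3.

Answer: x ∈ {3}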